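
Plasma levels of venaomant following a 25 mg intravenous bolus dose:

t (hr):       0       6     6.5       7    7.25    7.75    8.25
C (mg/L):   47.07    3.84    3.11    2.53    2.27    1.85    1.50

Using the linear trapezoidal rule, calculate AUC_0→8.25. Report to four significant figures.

AUC = 158.3 mg/L·hr

Trapezoidal AUC_0→8.25:
  [0→6]: (47.07+3.84)/2 × 6 = 152.73
  [6→6.5]: (3.84+3.11)/2 × 0.5 = 1.7375
  [6.5→7]: (3.11+2.53)/2 × 0.5 = 1.41
  [7→7.25]: (2.53+2.27)/2 × 0.25 = 0.6
  [7.25→7.75]: (2.27+1.85)/2 × 0.5 = 1.03
  [7.75→8.25]: (1.85+1.50)/2 × 0.5 = 0.8375
  Sum = 158.345 mg/L·hr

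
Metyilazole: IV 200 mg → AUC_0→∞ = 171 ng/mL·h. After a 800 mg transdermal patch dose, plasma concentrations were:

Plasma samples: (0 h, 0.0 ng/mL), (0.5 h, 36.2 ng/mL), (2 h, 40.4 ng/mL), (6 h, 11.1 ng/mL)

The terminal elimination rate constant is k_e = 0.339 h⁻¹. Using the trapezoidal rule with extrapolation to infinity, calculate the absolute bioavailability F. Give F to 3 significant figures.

F = 0.296

Trapezoidal AUC_0→6 (transdermal patch):
  [0→0.5]: (0.0+36.2)/2 × 0.5 = 9.05
  [0.5→2]: (36.2+40.4)/2 × 1.5 = 57.45
  [2→6]: (40.4+11.1)/2 × 4 = 103.0
  Sum = 169.5 ng/mL·h
Tail: C_last/k_e = 11.1/0.339 = 32.743
AUC_0→∞ (transdermal patch) = 169.5 + 32.743 = 202.243 ng/mL·h
F = (AUC_ev/D_ev)/(AUC_iv/D_iv) = (202.243/800)/(171/200) = 0.25280375/0.855 = 0.2957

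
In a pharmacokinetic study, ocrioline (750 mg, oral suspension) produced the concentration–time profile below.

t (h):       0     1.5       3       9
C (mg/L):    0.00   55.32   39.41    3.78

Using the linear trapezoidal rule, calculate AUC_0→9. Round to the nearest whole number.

Trapezoidal AUC_0→9:
  [0→1.5]: (0.00+55.32)/2 × 1.5 = 41.49
  [1.5→3]: (55.32+39.41)/2 × 1.5 = 71.0475
  [3→9]: (39.41+3.78)/2 × 6 = 129.57
  Sum = 242.1075 mg/L·h

AUC = 242 mg/L·h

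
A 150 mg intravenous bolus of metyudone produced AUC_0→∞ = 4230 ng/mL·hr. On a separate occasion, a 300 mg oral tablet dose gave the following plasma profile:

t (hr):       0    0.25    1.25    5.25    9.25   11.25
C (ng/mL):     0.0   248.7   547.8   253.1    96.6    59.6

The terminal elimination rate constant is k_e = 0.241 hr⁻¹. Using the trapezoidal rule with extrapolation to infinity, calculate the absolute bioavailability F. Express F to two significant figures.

F = 0.37

Trapezoidal AUC_0→11.25 (oral tablet):
  [0→0.25]: (0.0+248.7)/2 × 0.25 = 31.0875
  [0.25→1.25]: (248.7+547.8)/2 × 1 = 398.25
  [1.25→5.25]: (547.8+253.1)/2 × 4 = 1601.8
  [5.25→9.25]: (253.1+96.6)/2 × 4 = 699.4
  [9.25→11.25]: (96.6+59.6)/2 × 2 = 156.2
  Sum = 2886.7375 ng/mL·hr
Tail: C_last/k_e = 59.6/0.241 = 247.303
AUC_0→∞ (oral tablet) = 2886.7375 + 247.303 = 3134.0405 ng/mL·hr
F = (AUC_ev/D_ev)/(AUC_iv/D_iv) = (3134.0405/300)/(4230/150) = 10.4468/28.2 = 0.3705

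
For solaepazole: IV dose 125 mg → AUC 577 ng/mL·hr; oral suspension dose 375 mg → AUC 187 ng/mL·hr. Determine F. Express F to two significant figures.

F = (AUC_ev / D_ev) / (AUC_iv / D_iv)
  = (187/375) / (577/125)
  = 0.498667 / 4.616 = 0.1080

F = 0.11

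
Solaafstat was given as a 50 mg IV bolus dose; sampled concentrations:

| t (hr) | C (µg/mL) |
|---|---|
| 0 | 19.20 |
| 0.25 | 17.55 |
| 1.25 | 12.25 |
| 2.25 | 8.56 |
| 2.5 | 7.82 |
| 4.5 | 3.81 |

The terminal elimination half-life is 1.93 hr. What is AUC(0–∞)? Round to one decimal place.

AUC = 54.2 µg/mL·hr

Trapezoidal AUC_0→4.5:
  [0→0.25]: (19.20+17.55)/2 × 0.25 = 4.59375
  [0.25→1.25]: (17.55+12.25)/2 × 1 = 14.9
  [1.25→2.25]: (12.25+8.56)/2 × 1 = 10.405
  [2.25→2.5]: (8.56+7.82)/2 × 0.25 = 2.0475
  [2.5→4.5]: (7.82+3.81)/2 × 2 = 11.63
  Sum = 43.57625 µg/mL·hr
k_e = ln2 / t½ = 0.693147 / 1.93 = 0.3591 hr^-1
Extrapolated tail: C_last / k_e = 3.81 / 0.3591 = 10.610
AUC_0→∞ = 43.57625 + 10.610 = 54.18625 µg/mL·hr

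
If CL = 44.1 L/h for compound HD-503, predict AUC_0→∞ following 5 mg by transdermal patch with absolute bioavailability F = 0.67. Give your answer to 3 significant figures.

AUC = 0.0760 mg/L·h

AUC_0→∞ = F × Dose / CL
        = 0.67 × 5 / 44.1 = 0.0759637 mg/L·h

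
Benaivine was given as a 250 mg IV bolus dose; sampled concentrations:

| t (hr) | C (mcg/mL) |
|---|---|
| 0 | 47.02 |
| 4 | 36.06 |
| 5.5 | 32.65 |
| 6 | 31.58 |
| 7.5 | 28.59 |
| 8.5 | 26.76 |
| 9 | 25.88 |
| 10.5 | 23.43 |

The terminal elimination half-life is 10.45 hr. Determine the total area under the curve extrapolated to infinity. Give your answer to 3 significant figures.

AUC = 710 mcg/mL·hr

Trapezoidal AUC_0→10.5:
  [0→4]: (47.02+36.06)/2 × 4 = 166.16
  [4→5.5]: (36.06+32.65)/2 × 1.5 = 51.5325
  [5.5→6]: (32.65+31.58)/2 × 0.5 = 16.0575
  [6→7.5]: (31.58+28.59)/2 × 1.5 = 45.1275
  [7.5→8.5]: (28.59+26.76)/2 × 1 = 27.675
  [8.5→9]: (26.76+25.88)/2 × 0.5 = 13.16
  [9→10.5]: (25.88+23.43)/2 × 1.5 = 36.9825
  Sum = 356.695 mcg/mL·hr
k_e = ln2 / t½ = 0.693147 / 10.45 = 0.0663 hr^-1
Extrapolated tail: C_last / k_e = 23.43 / 0.0663 = 353.394
AUC_0→∞ = 356.695 + 353.394 = 710.089 mcg/mL·hr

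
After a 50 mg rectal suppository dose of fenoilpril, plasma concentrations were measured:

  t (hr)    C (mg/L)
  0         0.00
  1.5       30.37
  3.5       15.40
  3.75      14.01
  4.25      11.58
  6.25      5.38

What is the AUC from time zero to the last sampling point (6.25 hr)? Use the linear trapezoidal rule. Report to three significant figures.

Trapezoidal AUC_0→6.25:
  [0→1.5]: (0.00+30.37)/2 × 1.5 = 22.7775
  [1.5→3.5]: (30.37+15.40)/2 × 2 = 45.77
  [3.5→3.75]: (15.40+14.01)/2 × 0.25 = 3.67625
  [3.75→4.25]: (14.01+11.58)/2 × 0.5 = 6.3975
  [4.25→6.25]: (11.58+5.38)/2 × 2 = 16.96
  Sum = 95.58125 mg/L·hr

AUC = 95.6 mg/L·hr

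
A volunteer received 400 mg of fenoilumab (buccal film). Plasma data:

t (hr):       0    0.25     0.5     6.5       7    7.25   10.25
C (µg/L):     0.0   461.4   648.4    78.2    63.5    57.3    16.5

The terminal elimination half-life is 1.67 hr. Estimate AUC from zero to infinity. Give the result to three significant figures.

Trapezoidal AUC_0→10.25:
  [0→0.25]: (0.0+461.4)/2 × 0.25 = 57.675
  [0.25→0.5]: (461.4+648.4)/2 × 0.25 = 138.725
  [0.5→6.5]: (648.4+78.2)/2 × 6 = 2179.8
  [6.5→7]: (78.2+63.5)/2 × 0.5 = 35.425
  [7→7.25]: (63.5+57.3)/2 × 0.25 = 15.1
  [7.25→10.25]: (57.3+16.5)/2 × 3 = 110.7
  Sum = 2537.425 µg/L·hr
k_e = ln2 / t½ = 0.693147 / 1.67 = 0.4151 hr^-1
Extrapolated tail: C_last / k_e = 16.5 / 0.4151 = 39.749
AUC_0→∞ = 2537.425 + 39.749 = 2577.174 µg/L·hr

AUC = 2580 µg/L·hr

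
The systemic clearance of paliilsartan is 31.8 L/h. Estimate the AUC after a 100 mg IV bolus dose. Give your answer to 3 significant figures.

AUC = 3.14 mg/L·h

AUC_0→∞ = Dose_iv / CL
        = 100 / 31.8 = 3.14465 mg/L·h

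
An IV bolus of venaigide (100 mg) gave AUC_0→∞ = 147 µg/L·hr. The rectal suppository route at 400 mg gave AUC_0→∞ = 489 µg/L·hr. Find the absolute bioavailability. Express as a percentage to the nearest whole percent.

F = 83%

F = (AUC_ev / D_ev) / (AUC_iv / D_iv)
  = (489/400) / (147/100)
  = 1.2225 / 1.47 = 0.8316
  = 83.16%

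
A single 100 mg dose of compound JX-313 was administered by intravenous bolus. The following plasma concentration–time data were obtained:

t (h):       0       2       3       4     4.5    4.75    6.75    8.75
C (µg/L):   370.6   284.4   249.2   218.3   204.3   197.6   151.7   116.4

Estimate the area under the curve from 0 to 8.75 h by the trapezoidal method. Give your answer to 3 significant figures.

Trapezoidal AUC_0→8.75:
  [0→2]: (370.6+284.4)/2 × 2 = 655.0
  [2→3]: (284.4+249.2)/2 × 1 = 266.8
  [3→4]: (249.2+218.3)/2 × 1 = 233.75
  [4→4.5]: (218.3+204.3)/2 × 0.5 = 105.65
  [4.5→4.75]: (204.3+197.6)/2 × 0.25 = 50.2375
  [4.75→6.75]: (197.6+151.7)/2 × 2 = 349.3
  [6.75→8.75]: (151.7+116.4)/2 × 2 = 268.1
  Sum = 1928.8375 µg/L·h

AUC = 1930 µg/L·h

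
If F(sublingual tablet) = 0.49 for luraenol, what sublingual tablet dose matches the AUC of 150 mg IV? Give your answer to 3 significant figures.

For equal systemic exposure: F × D_ev = D_iv
D_ev = D_iv / F = 150 / 0.49 = 306.122 mg

D_sublingual = 306 mg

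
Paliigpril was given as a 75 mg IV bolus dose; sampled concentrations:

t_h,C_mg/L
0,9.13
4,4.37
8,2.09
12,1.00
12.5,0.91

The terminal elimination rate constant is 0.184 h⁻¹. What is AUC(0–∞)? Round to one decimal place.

Trapezoidal AUC_0→12.5:
  [0→4]: (9.13+4.37)/2 × 4 = 27.0
  [4→8]: (4.37+2.09)/2 × 4 = 12.92
  [8→12]: (2.09+1.00)/2 × 4 = 6.18
  [12→12.5]: (1.00+0.91)/2 × 0.5 = 0.4775
  Sum = 46.5775 mg/L·h
Extrapolated tail: C_last / k_e = 0.91 / 0.184 = 4.946
AUC_0→∞ = 46.5775 + 4.946 = 51.5235 mg/L·h

AUC = 51.5 mg/L·h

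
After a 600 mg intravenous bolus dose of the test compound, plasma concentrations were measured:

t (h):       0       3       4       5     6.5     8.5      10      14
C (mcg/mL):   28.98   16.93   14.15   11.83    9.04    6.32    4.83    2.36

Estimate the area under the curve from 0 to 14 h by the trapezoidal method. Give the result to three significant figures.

AUC = 151 mcg/mL·h

Trapezoidal AUC_0→14:
  [0→3]: (28.98+16.93)/2 × 3 = 68.865
  [3→4]: (16.93+14.15)/2 × 1 = 15.54
  [4→5]: (14.15+11.83)/2 × 1 = 12.99
  [5→6.5]: (11.83+9.04)/2 × 1.5 = 15.6525
  [6.5→8.5]: (9.04+6.32)/2 × 2 = 15.36
  [8.5→10]: (6.32+4.83)/2 × 1.5 = 8.3625
  [10→14]: (4.83+2.36)/2 × 4 = 14.38
  Sum = 151.15 mcg/mL·h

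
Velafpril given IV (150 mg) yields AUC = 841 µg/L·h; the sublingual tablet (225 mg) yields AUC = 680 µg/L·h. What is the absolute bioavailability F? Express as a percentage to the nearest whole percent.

F = (AUC_ev / D_ev) / (AUC_iv / D_iv)
  = (680/225) / (841/150)
  = 3.02222 / 5.60667 = 0.5390
  = 53.90%

F = 54%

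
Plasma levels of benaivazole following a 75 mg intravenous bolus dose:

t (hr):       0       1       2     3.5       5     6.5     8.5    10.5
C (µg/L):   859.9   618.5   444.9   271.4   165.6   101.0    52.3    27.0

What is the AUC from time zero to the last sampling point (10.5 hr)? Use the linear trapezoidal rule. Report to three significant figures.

Trapezoidal AUC_0→10.5:
  [0→1]: (859.9+618.5)/2 × 1 = 739.2
  [1→2]: (618.5+444.9)/2 × 1 = 531.7
  [2→3.5]: (444.9+271.4)/2 × 1.5 = 537.225
  [3.5→5]: (271.4+165.6)/2 × 1.5 = 327.75
  [5→6.5]: (165.6+101.0)/2 × 1.5 = 199.95
  [6.5→8.5]: (101.0+52.3)/2 × 2 = 153.3
  [8.5→10.5]: (52.3+27.0)/2 × 2 = 79.3
  Sum = 2568.425 µg/L·hr

AUC = 2570 µg/L·hr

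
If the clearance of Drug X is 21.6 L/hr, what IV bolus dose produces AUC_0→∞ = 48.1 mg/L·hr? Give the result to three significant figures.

Dose_iv = CL × AUC_0→∞
     = 21.6 × 48.1 = 1038.96 mg

Dose = 1040 mg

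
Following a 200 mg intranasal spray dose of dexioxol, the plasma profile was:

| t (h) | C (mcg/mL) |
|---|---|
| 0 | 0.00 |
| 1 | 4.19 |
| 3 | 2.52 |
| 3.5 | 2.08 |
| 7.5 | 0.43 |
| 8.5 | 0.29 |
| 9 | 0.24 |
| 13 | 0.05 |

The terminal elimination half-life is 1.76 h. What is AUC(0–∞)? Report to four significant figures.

Trapezoidal AUC_0→13:
  [0→1]: (0.00+4.19)/2 × 1 = 2.095
  [1→3]: (4.19+2.52)/2 × 2 = 6.71
  [3→3.5]: (2.52+2.08)/2 × 0.5 = 1.15
  [3.5→7.5]: (2.08+0.43)/2 × 4 = 5.02
  [7.5→8.5]: (0.43+0.29)/2 × 1 = 0.36
  [8.5→9]: (0.29+0.24)/2 × 0.5 = 0.1325
  [9→13]: (0.24+0.05)/2 × 4 = 0.58
  Sum = 16.0475 mcg/mL·h
k_e = ln2 / t½ = 0.693147 / 1.76 = 0.3938 h^-1
Extrapolated tail: C_last / k_e = 0.05 / 0.3938 = 0.127
AUC_0→∞ = 16.0475 + 0.127 = 16.1745 mcg/mL·h

AUC = 16.17 mcg/mL·h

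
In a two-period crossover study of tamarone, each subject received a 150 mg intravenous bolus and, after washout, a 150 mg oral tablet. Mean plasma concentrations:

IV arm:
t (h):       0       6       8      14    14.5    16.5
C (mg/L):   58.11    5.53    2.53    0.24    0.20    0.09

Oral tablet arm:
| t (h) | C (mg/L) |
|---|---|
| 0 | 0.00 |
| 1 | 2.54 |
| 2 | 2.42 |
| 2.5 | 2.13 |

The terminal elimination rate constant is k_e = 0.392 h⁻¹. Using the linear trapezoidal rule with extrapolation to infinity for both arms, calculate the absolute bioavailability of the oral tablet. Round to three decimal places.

Trapezoidal AUC_0→16.5 (IV):
  [0→6]: (58.11+5.53)/2 × 6 = 190.92
  [6→8]: (5.53+2.53)/2 × 2 = 8.06
  [8→14]: (2.53+0.24)/2 × 6 = 8.31
  [14→14.5]: (0.24+0.20)/2 × 0.5 = 0.11
  [14.5→16.5]: (0.20+0.09)/2 × 2 = 0.29
  Sum = 207.69 mg/L·h
IV tail: 0.09/0.392 = 0.230; AUC_iv,0→∞ = 207.69 + 0.230 = 207.92 mg/L·h
Trapezoidal AUC_0→2.5 (oral tablet):
  [0→1]: (0.00+2.54)/2 × 1 = 1.27
  [1→2]: (2.54+2.42)/2 × 1 = 2.48
  [2→2.5]: (2.42+2.13)/2 × 0.5 = 1.1375
  Sum = 4.8875 mg/L·h
oral tablet tail: 2.13/0.392 = 5.434; AUC_ev,0→∞ = 4.8875 + 5.434 = 10.3215 mg/L·h
F = (AUC_ev/D_ev)/(AUC_iv/D_iv) = (10.3215/150)/(207.92/150) = 0.06881/1.38613 = 0.0496

F = 0.050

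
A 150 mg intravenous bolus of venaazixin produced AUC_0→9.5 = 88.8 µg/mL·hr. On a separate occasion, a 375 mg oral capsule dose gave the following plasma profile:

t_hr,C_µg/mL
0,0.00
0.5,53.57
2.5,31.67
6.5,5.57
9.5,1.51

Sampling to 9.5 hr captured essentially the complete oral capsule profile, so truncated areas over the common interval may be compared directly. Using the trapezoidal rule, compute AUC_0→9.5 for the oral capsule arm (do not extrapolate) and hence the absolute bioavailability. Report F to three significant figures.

F = 0.828

Trapezoidal AUC_0→9.5 (oral capsule):
  [0→0.5]: (0.00+53.57)/2 × 0.5 = 13.3925
  [0.5→2.5]: (53.57+31.67)/2 × 2 = 85.24
  [2.5→6.5]: (31.67+5.57)/2 × 4 = 74.48
  [6.5→9.5]: (5.57+1.51)/2 × 3 = 10.62
  Sum = 183.7325 µg/mL·hr
F = (AUC_ev/D_ev)/(AUC_iv/D_iv) = (183.7325/375)/(88.8/150) = 0.489953/0.592 = 0.8276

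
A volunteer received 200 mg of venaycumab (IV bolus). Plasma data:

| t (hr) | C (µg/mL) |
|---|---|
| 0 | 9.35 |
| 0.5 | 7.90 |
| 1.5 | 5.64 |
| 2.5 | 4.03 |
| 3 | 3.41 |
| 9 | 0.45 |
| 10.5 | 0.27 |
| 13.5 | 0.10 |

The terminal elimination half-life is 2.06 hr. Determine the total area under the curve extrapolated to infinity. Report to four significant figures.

AUC = 30.75 µg/mL·hr

Trapezoidal AUC_0→13.5:
  [0→0.5]: (9.35+7.90)/2 × 0.5 = 4.3125
  [0.5→1.5]: (7.90+5.64)/2 × 1 = 6.77
  [1.5→2.5]: (5.64+4.03)/2 × 1 = 4.835
  [2.5→3]: (4.03+3.41)/2 × 0.5 = 1.86
  [3→9]: (3.41+0.45)/2 × 6 = 11.58
  [9→10.5]: (0.45+0.27)/2 × 1.5 = 0.54
  [10.5→13.5]: (0.27+0.10)/2 × 3 = 0.555
  Sum = 30.4525 µg/mL·hr
k_e = ln2 / t½ = 0.693147 / 2.06 = 0.3365 hr^-1
Extrapolated tail: C_last / k_e = 0.10 / 0.3365 = 0.297
AUC_0→∞ = 30.4525 + 0.297 = 30.7495 µg/mL·hr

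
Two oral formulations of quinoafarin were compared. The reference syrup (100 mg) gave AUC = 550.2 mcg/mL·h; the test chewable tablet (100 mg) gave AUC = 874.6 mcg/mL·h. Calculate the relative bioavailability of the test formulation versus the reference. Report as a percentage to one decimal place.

F_rel = 159.0%

F_rel = (AUC_test/D_test) / (AUC_ref/D_ref)
      = (874.6/100) / (550.2/100)
      = 8.746 / 5.502 = 1.5896 = 158.96%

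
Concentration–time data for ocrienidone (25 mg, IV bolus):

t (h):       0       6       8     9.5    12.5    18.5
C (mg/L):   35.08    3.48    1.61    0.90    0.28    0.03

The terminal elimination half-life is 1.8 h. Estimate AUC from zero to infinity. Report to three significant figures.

AUC = 125 mg/L·h

Trapezoidal AUC_0→18.5:
  [0→6]: (35.08+3.48)/2 × 6 = 115.68
  [6→8]: (3.48+1.61)/2 × 2 = 5.09
  [8→9.5]: (1.61+0.90)/2 × 1.5 = 1.8825
  [9.5→12.5]: (0.90+0.28)/2 × 3 = 1.77
  [12.5→18.5]: (0.28+0.03)/2 × 6 = 0.93
  Sum = 125.3525 mg/L·h
k_e = ln2 / t½ = 0.693147 / 1.8 = 0.3851 h^-1
Extrapolated tail: C_last / k_e = 0.03 / 0.3851 = 0.078
AUC_0→∞ = 125.3525 + 0.078 = 125.4305 mg/L·h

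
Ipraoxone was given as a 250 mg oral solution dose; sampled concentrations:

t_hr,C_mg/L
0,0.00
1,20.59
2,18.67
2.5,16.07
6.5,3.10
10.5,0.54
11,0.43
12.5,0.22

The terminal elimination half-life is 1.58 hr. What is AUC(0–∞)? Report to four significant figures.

Trapezoidal AUC_0→12.5:
  [0→1]: (0.00+20.59)/2 × 1 = 10.295
  [1→2]: (20.59+18.67)/2 × 1 = 19.63
  [2→2.5]: (18.67+16.07)/2 × 0.5 = 8.685
  [2.5→6.5]: (16.07+3.10)/2 × 4 = 38.34
  [6.5→10.5]: (3.10+0.54)/2 × 4 = 7.28
  [10.5→11]: (0.54+0.43)/2 × 0.5 = 0.2425
  [11→12.5]: (0.43+0.22)/2 × 1.5 = 0.4875
  Sum = 84.96 mg/L·hr
k_e = ln2 / t½ = 0.693147 / 1.58 = 0.4387 hr^-1
Extrapolated tail: C_last / k_e = 0.22 / 0.4387 = 0.501
AUC_0→∞ = 84.96 + 0.501 = 85.461 mg/L·hr

AUC = 85.46 mg/L·hr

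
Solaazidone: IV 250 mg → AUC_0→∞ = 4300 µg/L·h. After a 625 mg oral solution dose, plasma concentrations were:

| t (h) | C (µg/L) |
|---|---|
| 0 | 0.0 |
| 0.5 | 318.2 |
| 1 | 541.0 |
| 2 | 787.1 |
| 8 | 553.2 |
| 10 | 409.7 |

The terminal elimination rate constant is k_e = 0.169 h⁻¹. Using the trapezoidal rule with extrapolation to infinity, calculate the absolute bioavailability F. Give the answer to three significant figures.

F = 0.778

Trapezoidal AUC_0→10 (oral solution):
  [0→0.5]: (0.0+318.2)/2 × 0.5 = 79.55
  [0.5→1]: (318.2+541.0)/2 × 0.5 = 214.8
  [1→2]: (541.0+787.1)/2 × 1 = 664.05
  [2→8]: (787.1+553.2)/2 × 6 = 4020.9
  [8→10]: (553.2+409.7)/2 × 2 = 962.9
  Sum = 5942.2 µg/L·h
Tail: C_last/k_e = 409.7/0.169 = 2424.260
AUC_0→∞ (oral solution) = 5942.2 + 2424.260 = 8366.46 µg/L·h
F = (AUC_ev/D_ev)/(AUC_iv/D_iv) = (8366.46/625)/(4300/250) = 13.386336/17.2 = 0.7783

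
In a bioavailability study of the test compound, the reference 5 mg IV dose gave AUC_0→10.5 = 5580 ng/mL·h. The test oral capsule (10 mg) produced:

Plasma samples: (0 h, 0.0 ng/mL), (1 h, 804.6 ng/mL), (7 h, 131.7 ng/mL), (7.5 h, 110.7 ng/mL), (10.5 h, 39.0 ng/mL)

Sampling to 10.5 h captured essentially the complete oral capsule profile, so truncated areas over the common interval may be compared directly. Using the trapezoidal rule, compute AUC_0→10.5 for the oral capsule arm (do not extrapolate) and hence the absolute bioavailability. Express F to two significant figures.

Trapezoidal AUC_0→10.5 (oral capsule):
  [0→1]: (0.0+804.6)/2 × 1 = 402.3
  [1→7]: (804.6+131.7)/2 × 6 = 2808.9
  [7→7.5]: (131.7+110.7)/2 × 0.5 = 60.6
  [7.5→10.5]: (110.7+39.0)/2 × 3 = 224.55
  Sum = 3496.35 ng/mL·h
F = (AUC_ev/D_ev)/(AUC_iv/D_iv) = (3496.35/10)/(5580/5) = 349.635/1116 = 0.3133

F = 0.31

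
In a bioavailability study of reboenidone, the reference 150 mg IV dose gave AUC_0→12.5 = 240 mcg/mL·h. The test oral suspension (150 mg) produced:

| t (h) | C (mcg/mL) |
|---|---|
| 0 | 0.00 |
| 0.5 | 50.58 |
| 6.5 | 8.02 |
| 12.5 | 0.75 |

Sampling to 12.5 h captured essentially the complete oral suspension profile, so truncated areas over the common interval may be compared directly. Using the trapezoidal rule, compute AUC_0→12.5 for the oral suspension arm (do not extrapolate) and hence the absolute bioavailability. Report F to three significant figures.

Trapezoidal AUC_0→12.5 (oral suspension):
  [0→0.5]: (0.00+50.58)/2 × 0.5 = 12.645
  [0.5→6.5]: (50.58+8.02)/2 × 6 = 175.8
  [6.5→12.5]: (8.02+0.75)/2 × 6 = 26.31
  Sum = 214.755 mcg/mL·h
F = (AUC_ev/D_ev)/(AUC_iv/D_iv) = (214.755/150)/(240/150) = 1.4317/1.6 = 0.8948

F = 0.895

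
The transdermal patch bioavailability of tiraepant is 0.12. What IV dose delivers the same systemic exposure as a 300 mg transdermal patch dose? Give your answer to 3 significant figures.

D_iv = 36.0 mg

Systemic exposure from an extravascular dose = F × D_ev, so the equivalent IV dose is F × D_ev.
D_iv = F × D_ev = 0.12 × 300 = 36 mg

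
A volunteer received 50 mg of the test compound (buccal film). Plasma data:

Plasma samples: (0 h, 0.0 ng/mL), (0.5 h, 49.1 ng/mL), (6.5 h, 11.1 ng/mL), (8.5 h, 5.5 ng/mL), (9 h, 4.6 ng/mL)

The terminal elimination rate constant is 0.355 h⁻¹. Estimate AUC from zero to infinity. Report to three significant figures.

Trapezoidal AUC_0→9:
  [0→0.5]: (0.0+49.1)/2 × 0.5 = 12.275
  [0.5→6.5]: (49.1+11.1)/2 × 6 = 180.6
  [6.5→8.5]: (11.1+5.5)/2 × 2 = 16.6
  [8.5→9]: (5.5+4.6)/2 × 0.5 = 2.525
  Sum = 212.0 ng/mL·h
Extrapolated tail: C_last / k_e = 4.6 / 0.355 = 12.958
AUC_0→∞ = 212.0 + 12.958 = 224.958 ng/mL·h

AUC = 225 ng/mL·h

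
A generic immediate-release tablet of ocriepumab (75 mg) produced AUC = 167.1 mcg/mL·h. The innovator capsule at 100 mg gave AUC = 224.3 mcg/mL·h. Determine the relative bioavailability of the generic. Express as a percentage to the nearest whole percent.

F_rel = 99%

F_rel = (AUC_test/D_test) / (AUC_ref/D_ref)
      = (167.1/75) / (224.3/100)
      = 2.228 / 2.243 = 0.9933 = 99.33%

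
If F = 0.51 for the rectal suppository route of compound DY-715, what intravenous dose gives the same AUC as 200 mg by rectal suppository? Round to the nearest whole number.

Systemic exposure from an extravascular dose = F × D_ev, so the equivalent IV dose is F × D_ev.
D_iv = F × D_ev = 0.51 × 200 = 102 mg

D_iv = 102 mg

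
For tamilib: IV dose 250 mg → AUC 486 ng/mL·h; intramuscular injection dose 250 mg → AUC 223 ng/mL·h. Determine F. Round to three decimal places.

F = (AUC_ev / D_ev) / (AUC_iv / D_iv)
  = (223/250) / (486/250)
  = 0.892 / 1.944 = 0.4588

F = 0.459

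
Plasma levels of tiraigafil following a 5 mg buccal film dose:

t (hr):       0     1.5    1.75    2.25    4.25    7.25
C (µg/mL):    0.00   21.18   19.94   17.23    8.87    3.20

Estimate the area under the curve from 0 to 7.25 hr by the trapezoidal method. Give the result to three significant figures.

Trapezoidal AUC_0→7.25:
  [0→1.5]: (0.00+21.18)/2 × 1.5 = 15.885
  [1.5→1.75]: (21.18+19.94)/2 × 0.25 = 5.14
  [1.75→2.25]: (19.94+17.23)/2 × 0.5 = 9.2925
  [2.25→4.25]: (17.23+8.87)/2 × 2 = 26.1
  [4.25→7.25]: (8.87+3.20)/2 × 3 = 18.105
  Sum = 74.5225 µg/mL·hr

AUC = 74.5 µg/mL·hr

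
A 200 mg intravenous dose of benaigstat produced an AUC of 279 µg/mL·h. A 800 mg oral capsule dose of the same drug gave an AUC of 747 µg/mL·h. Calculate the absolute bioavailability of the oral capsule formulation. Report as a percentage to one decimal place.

F = (AUC_ev / D_ev) / (AUC_iv / D_iv)
  = (747/800) / (279/200)
  = 0.93375 / 1.395 = 0.6694
  = 66.94%

F = 66.9%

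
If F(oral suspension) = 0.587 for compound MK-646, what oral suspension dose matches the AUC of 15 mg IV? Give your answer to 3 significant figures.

For equal systemic exposure: F × D_ev = D_iv
D_ev = D_iv / F = 15 / 0.587 = 25.5537 mg

D_oral = 25.6 mg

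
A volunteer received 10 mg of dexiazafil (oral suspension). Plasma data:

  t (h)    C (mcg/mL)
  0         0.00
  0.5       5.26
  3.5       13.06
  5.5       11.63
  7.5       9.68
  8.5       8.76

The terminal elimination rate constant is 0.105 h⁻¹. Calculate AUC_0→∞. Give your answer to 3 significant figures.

AUC = 167 mcg/mL·h

Trapezoidal AUC_0→8.5:
  [0→0.5]: (0.00+5.26)/2 × 0.5 = 1.315
  [0.5→3.5]: (5.26+13.06)/2 × 3 = 27.48
  [3.5→5.5]: (13.06+11.63)/2 × 2 = 24.69
  [5.5→7.5]: (11.63+9.68)/2 × 2 = 21.31
  [7.5→8.5]: (9.68+8.76)/2 × 1 = 9.22
  Sum = 84.015 mcg/mL·h
Extrapolated tail: C_last / k_e = 8.76 / 0.105 = 83.429
AUC_0→∞ = 84.015 + 83.429 = 167.444 mcg/mL·h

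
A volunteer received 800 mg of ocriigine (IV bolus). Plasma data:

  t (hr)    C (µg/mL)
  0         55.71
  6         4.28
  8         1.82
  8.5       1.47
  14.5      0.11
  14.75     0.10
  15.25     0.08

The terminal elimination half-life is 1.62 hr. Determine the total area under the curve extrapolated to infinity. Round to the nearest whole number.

AUC = 192 µg/mL·hr

Trapezoidal AUC_0→15.25:
  [0→6]: (55.71+4.28)/2 × 6 = 179.97
  [6→8]: (4.28+1.82)/2 × 2 = 6.1
  [8→8.5]: (1.82+1.47)/2 × 0.5 = 0.8225
  [8.5→14.5]: (1.47+0.11)/2 × 6 = 4.74
  [14.5→14.75]: (0.11+0.10)/2 × 0.25 = 0.02625
  [14.75→15.25]: (0.10+0.08)/2 × 0.5 = 0.045
  Sum = 191.70375 µg/mL·hr
k_e = ln2 / t½ = 0.693147 / 1.62 = 0.4279 hr^-1
Extrapolated tail: C_last / k_e = 0.08 / 0.4279 = 0.187
AUC_0→∞ = 191.70375 + 0.187 = 191.89075 µg/mL·hr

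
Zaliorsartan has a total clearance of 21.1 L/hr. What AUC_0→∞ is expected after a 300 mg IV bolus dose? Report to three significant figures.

AUC = 14.2 mg/L·hr

AUC_0→∞ = Dose_iv / CL
        = 300 / 21.1 = 14.218 mg/L·hr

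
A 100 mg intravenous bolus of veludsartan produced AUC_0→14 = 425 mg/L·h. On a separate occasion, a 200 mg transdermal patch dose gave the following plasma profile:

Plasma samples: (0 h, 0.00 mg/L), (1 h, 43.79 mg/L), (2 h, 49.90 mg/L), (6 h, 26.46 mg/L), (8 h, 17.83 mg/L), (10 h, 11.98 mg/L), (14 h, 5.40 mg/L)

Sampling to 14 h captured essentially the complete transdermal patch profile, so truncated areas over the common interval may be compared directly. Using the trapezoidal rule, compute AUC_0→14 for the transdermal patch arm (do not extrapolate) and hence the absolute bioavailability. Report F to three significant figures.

F = 0.389

Trapezoidal AUC_0→14 (transdermal patch):
  [0→1]: (0.00+43.79)/2 × 1 = 21.895
  [1→2]: (43.79+49.90)/2 × 1 = 46.845
  [2→6]: (49.90+26.46)/2 × 4 = 152.72
  [6→8]: (26.46+17.83)/2 × 2 = 44.29
  [8→10]: (17.83+11.98)/2 × 2 = 29.81
  [10→14]: (11.98+5.40)/2 × 4 = 34.76
  Sum = 330.32 mg/L·h
F = (AUC_ev/D_ev)/(AUC_iv/D_iv) = (330.32/200)/(425/100) = 1.6516/4.25 = 0.3886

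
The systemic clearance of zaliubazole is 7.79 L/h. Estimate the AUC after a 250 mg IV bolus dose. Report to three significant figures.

AUC_0→∞ = Dose_iv / CL
        = 250 / 7.79 = 32.0924 mg/L·h

AUC = 32.1 mg/L·h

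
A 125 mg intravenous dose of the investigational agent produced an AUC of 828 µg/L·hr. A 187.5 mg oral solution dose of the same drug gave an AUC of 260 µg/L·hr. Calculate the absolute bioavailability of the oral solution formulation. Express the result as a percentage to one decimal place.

F = (AUC_ev / D_ev) / (AUC_iv / D_iv)
  = (260/187.5) / (828/125)
  = 1.38667 / 6.624 = 0.2093
  = 20.93%

F = 20.9%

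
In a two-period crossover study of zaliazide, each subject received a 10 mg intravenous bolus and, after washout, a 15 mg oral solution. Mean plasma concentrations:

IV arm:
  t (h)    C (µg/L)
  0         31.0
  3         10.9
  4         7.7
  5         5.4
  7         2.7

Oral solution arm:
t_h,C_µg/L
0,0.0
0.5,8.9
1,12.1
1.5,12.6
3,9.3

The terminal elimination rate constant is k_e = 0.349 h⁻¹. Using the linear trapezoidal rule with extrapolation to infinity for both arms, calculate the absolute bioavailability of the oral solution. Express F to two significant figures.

Trapezoidal AUC_0→7 (IV):
  [0→3]: (31.0+10.9)/2 × 3 = 62.85
  [3→4]: (10.9+7.7)/2 × 1 = 9.3
  [4→5]: (7.7+5.4)/2 × 1 = 6.55
  [5→7]: (5.4+2.7)/2 × 2 = 8.1
  Sum = 86.8 µg/L·h
IV tail: 2.7/0.349 = 7.736; AUC_iv,0→∞ = 86.8 + 7.736 = 94.536 µg/L·h
Trapezoidal AUC_0→3 (oral solution):
  [0→0.5]: (0.0+8.9)/2 × 0.5 = 2.225
  [0.5→1]: (8.9+12.1)/2 × 0.5 = 5.25
  [1→1.5]: (12.1+12.6)/2 × 0.5 = 6.175
  [1.5→3]: (12.6+9.3)/2 × 1.5 = 16.425
  Sum = 30.075 µg/L·h
oral solution tail: 9.3/0.349 = 26.648; AUC_ev,0→∞ = 30.075 + 26.648 = 56.723 µg/L·h
F = (AUC_ev/D_ev)/(AUC_iv/D_iv) = (56.723/15)/(94.536/10) = 3.78153/9.4536 = 0.4000

F = 0.40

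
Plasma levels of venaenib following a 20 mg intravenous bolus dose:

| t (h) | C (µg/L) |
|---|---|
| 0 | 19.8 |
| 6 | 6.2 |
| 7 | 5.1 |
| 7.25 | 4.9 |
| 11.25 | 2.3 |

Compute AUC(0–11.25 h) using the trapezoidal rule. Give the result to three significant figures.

AUC = 99.3 µg/L·h

Trapezoidal AUC_0→11.25:
  [0→6]: (19.8+6.2)/2 × 6 = 78.0
  [6→7]: (6.2+5.1)/2 × 1 = 5.65
  [7→7.25]: (5.1+4.9)/2 × 0.25 = 1.25
  [7.25→11.25]: (4.9+2.3)/2 × 4 = 14.4
  Sum = 99.3 µg/L·h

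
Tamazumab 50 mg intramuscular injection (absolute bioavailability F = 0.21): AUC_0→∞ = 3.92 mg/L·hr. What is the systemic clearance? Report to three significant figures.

CL = 2.68 L/hr

CL = F × Dose / AUC_0→∞
   = 0.21 × 50 / 3.92 = 2.67857 L/hr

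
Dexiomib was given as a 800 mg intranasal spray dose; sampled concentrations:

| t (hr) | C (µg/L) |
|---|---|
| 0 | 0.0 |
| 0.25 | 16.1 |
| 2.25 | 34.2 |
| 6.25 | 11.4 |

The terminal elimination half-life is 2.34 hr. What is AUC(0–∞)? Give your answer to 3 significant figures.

AUC = 182 µg/L·hr

Trapezoidal AUC_0→6.25:
  [0→0.25]: (0.0+16.1)/2 × 0.25 = 2.0125
  [0.25→2.25]: (16.1+34.2)/2 × 2 = 50.3
  [2.25→6.25]: (34.2+11.4)/2 × 4 = 91.2
  Sum = 143.5125 µg/L·hr
k_e = ln2 / t½ = 0.693147 / 2.34 = 0.2962 hr^-1
Extrapolated tail: C_last / k_e = 11.4 / 0.2962 = 38.488
AUC_0→∞ = 143.5125 + 38.488 = 182.0005 µg/L·hr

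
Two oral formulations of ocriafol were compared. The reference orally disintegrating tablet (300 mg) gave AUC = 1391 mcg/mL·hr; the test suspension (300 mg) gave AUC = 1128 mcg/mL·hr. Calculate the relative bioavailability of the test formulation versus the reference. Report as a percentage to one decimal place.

F_rel = 81.1%

F_rel = (AUC_test/D_test) / (AUC_ref/D_ref)
      = (1128/300) / (1391/300)
      = 3.76 / 4.63667 = 0.8109 = 81.09%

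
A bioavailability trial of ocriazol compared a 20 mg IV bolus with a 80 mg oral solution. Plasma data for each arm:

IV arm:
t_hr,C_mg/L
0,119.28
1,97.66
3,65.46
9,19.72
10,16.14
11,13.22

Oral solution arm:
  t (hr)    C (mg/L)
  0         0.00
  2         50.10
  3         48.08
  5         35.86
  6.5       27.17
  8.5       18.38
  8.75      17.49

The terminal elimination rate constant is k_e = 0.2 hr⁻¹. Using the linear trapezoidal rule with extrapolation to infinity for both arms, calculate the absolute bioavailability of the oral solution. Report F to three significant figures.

Trapezoidal AUC_0→11 (IV):
  [0→1]: (119.28+97.66)/2 × 1 = 108.47
  [1→3]: (97.66+65.46)/2 × 2 = 163.12
  [3→9]: (65.46+19.72)/2 × 6 = 255.54
  [9→10]: (19.72+16.14)/2 × 1 = 17.93
  [10→11]: (16.14+13.22)/2 × 1 = 14.68
  Sum = 559.74 mg/L·hr
IV tail: 13.22/0.2 = 66.100; AUC_iv,0→∞ = 559.74 + 66.100 = 625.84 mg/L·hr
Trapezoidal AUC_0→8.75 (oral solution):
  [0→2]: (0.00+50.10)/2 × 2 = 50.1
  [2→3]: (50.10+48.08)/2 × 1 = 49.09
  [3→5]: (48.08+35.86)/2 × 2 = 83.94
  [5→6.5]: (35.86+27.17)/2 × 1.5 = 47.2725
  [6.5→8.5]: (27.17+18.38)/2 × 2 = 45.55
  [8.5→8.75]: (18.38+17.49)/2 × 0.25 = 4.48375
  Sum = 280.43625 mg/L·hr
oral solution tail: 17.49/0.2 = 87.450; AUC_ev,0→∞ = 280.43625 + 87.450 = 367.88625 mg/L·hr
F = (AUC_ev/D_ev)/(AUC_iv/D_iv) = (367.88625/80)/(625.84/20) = 4.59858/31.292 = 0.1470

F = 0.147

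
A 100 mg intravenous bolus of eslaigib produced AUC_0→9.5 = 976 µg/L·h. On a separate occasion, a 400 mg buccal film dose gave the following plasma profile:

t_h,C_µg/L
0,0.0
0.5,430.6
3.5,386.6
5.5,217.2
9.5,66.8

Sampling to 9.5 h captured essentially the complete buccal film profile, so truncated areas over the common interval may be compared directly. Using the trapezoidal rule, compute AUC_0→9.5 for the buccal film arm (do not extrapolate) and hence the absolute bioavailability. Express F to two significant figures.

F = 0.64

Trapezoidal AUC_0→9.5 (buccal film):
  [0→0.5]: (0.0+430.6)/2 × 0.5 = 107.65
  [0.5→3.5]: (430.6+386.6)/2 × 3 = 1225.8
  [3.5→5.5]: (386.6+217.2)/2 × 2 = 603.8
  [5.5→9.5]: (217.2+66.8)/2 × 4 = 568.0
  Sum = 2505.25 µg/L·h
F = (AUC_ev/D_ev)/(AUC_iv/D_iv) = (2505.25/400)/(976/100) = 6.263125/9.76 = 0.6417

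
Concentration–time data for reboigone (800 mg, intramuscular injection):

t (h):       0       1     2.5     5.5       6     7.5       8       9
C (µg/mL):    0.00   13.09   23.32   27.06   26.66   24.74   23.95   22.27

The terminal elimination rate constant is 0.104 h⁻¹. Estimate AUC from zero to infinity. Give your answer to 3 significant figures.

AUC = 411 µg/mL·h

Trapezoidal AUC_0→9:
  [0→1]: (0.00+13.09)/2 × 1 = 6.545
  [1→2.5]: (13.09+23.32)/2 × 1.5 = 27.3075
  [2.5→5.5]: (23.32+27.06)/2 × 3 = 75.57
  [5.5→6]: (27.06+26.66)/2 × 0.5 = 13.43
  [6→7.5]: (26.66+24.74)/2 × 1.5 = 38.55
  [7.5→8]: (24.74+23.95)/2 × 0.5 = 12.1725
  [8→9]: (23.95+22.27)/2 × 1 = 23.11
  Sum = 196.685 µg/mL·h
Extrapolated tail: C_last / k_e = 22.27 / 0.104 = 214.135
AUC_0→∞ = 196.685 + 214.135 = 410.82 µg/mL·h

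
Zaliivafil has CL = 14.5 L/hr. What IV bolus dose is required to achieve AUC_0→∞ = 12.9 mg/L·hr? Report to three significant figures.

Dose = 187 mg

Dose_iv = CL × AUC_0→∞
     = 14.5 × 12.9 = 187.05 mg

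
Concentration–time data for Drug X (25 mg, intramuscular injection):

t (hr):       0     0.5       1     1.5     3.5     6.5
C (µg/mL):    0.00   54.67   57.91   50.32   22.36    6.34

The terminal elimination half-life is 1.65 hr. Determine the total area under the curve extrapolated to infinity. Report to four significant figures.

Trapezoidal AUC_0→6.5:
  [0→0.5]: (0.00+54.67)/2 × 0.5 = 13.6675
  [0.5→1]: (54.67+57.91)/2 × 0.5 = 28.145
  [1→1.5]: (57.91+50.32)/2 × 0.5 = 27.0575
  [1.5→3.5]: (50.32+22.36)/2 × 2 = 72.68
  [3.5→6.5]: (22.36+6.34)/2 × 3 = 43.05
  Sum = 184.6 µg/mL·hr
k_e = ln2 / t½ = 0.693147 / 1.65 = 0.4201 hr^-1
Extrapolated tail: C_last / k_e = 6.34 / 0.4201 = 15.092
AUC_0→∞ = 184.6 + 15.092 = 199.692 µg/mL·hr

AUC = 199.7 µg/mL·hr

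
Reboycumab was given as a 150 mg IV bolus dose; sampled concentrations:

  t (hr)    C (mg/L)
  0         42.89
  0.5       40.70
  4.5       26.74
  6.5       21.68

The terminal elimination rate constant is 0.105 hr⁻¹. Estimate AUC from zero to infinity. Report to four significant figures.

AUC = 410.7 mg/L·hr

Trapezoidal AUC_0→6.5:
  [0→0.5]: (42.89+40.70)/2 × 0.5 = 20.8975
  [0.5→4.5]: (40.70+26.74)/2 × 4 = 134.88
  [4.5→6.5]: (26.74+21.68)/2 × 2 = 48.42
  Sum = 204.1975 mg/L·hr
Extrapolated tail: C_last / k_e = 21.68 / 0.105 = 206.476
AUC_0→∞ = 204.1975 + 206.476 = 410.6735 mg/L·hr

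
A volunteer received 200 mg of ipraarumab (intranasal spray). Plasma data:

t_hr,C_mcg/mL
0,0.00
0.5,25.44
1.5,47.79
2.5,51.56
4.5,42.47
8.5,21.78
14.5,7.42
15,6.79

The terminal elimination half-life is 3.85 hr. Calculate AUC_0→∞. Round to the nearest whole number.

AUC = 444 mcg/mL·hr

Trapezoidal AUC_0→15:
  [0→0.5]: (0.00+25.44)/2 × 0.5 = 6.36
  [0.5→1.5]: (25.44+47.79)/2 × 1 = 36.615
  [1.5→2.5]: (47.79+51.56)/2 × 1 = 49.675
  [2.5→4.5]: (51.56+42.47)/2 × 2 = 94.03
  [4.5→8.5]: (42.47+21.78)/2 × 4 = 128.5
  [8.5→14.5]: (21.78+7.42)/2 × 6 = 87.6
  [14.5→15]: (7.42+6.79)/2 × 0.5 = 3.5525
  Sum = 406.3325 mcg/mL·hr
k_e = ln2 / t½ = 0.693147 / 3.85 = 0.1800 hr^-1
Extrapolated tail: C_last / k_e = 6.79 / 0.18 = 37.722
AUC_0→∞ = 406.3325 + 37.722 = 444.0545 mcg/mL·hr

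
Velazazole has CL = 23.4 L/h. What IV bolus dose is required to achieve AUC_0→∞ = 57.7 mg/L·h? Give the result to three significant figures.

Dose = 1350 mg

Dose_iv = CL × AUC_0→∞
     = 23.4 × 57.7 = 1350.18 mg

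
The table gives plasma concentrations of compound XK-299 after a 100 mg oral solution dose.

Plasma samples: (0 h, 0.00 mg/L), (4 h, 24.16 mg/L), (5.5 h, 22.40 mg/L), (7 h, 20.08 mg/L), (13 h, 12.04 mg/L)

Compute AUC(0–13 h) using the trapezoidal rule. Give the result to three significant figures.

Trapezoidal AUC_0→13:
  [0→4]: (0.00+24.16)/2 × 4 = 48.32
  [4→5.5]: (24.16+22.40)/2 × 1.5 = 34.92
  [5.5→7]: (22.40+20.08)/2 × 1.5 = 31.86
  [7→13]: (20.08+12.04)/2 × 6 = 96.36
  Sum = 211.46 mg/L·h

AUC = 211 mg/L·h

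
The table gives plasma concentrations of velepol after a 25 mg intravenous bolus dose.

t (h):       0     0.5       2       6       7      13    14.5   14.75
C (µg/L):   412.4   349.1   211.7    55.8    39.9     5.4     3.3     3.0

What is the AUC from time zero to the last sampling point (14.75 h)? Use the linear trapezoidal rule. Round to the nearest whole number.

AUC = 1337 µg/L·h

Trapezoidal AUC_0→14.75:
  [0→0.5]: (412.4+349.1)/2 × 0.5 = 190.375
  [0.5→2]: (349.1+211.7)/2 × 1.5 = 420.6
  [2→6]: (211.7+55.8)/2 × 4 = 535.0
  [6→7]: (55.8+39.9)/2 × 1 = 47.85
  [7→13]: (39.9+5.4)/2 × 6 = 135.9
  [13→14.5]: (5.4+3.3)/2 × 1.5 = 6.525
  [14.5→14.75]: (3.3+3.0)/2 × 0.25 = 0.7875
  Sum = 1337.0375 µg/L·h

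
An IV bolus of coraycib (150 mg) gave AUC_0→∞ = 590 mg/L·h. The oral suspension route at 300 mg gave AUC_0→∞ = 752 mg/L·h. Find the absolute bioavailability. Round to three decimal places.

F = 0.637

F = (AUC_ev / D_ev) / (AUC_iv / D_iv)
  = (752/300) / (590/150)
  = 2.50667 / 3.93333 = 0.6373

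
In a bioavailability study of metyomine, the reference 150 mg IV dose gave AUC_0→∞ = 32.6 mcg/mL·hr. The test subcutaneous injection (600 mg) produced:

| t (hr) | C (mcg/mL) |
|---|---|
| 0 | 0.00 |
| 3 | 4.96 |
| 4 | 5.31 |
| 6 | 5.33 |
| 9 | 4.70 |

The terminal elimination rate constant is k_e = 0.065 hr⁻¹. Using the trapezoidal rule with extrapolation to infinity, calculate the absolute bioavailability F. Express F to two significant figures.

Trapezoidal AUC_0→9 (subcutaneous injection):
  [0→3]: (0.00+4.96)/2 × 3 = 7.44
  [3→4]: (4.96+5.31)/2 × 1 = 5.135
  [4→6]: (5.31+5.33)/2 × 2 = 10.64
  [6→9]: (5.33+4.70)/2 × 3 = 15.045
  Sum = 38.26 mcg/mL·hr
Tail: C_last/k_e = 4.70/0.065 = 72.308
AUC_0→∞ (subcutaneous injection) = 38.26 + 72.308 = 110.568 mcg/mL·hr
F = (AUC_ev/D_ev)/(AUC_iv/D_iv) = (110.568/600)/(32.6/150) = 0.18428/0.217333 = 0.8479

F = 0.85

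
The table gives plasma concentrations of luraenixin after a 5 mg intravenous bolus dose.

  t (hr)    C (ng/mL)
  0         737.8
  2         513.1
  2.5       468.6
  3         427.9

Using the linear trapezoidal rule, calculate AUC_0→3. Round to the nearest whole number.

Trapezoidal AUC_0→3:
  [0→2]: (737.8+513.1)/2 × 2 = 1250.9
  [2→2.5]: (513.1+468.6)/2 × 0.5 = 245.425
  [2.5→3]: (468.6+427.9)/2 × 0.5 = 224.125
  Sum = 1720.45 ng/mL·hr

AUC = 1720 ng/mL·hr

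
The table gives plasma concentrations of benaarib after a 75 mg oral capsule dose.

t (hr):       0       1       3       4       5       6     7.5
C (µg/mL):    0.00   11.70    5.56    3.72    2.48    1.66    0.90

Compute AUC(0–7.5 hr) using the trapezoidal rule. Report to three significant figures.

AUC = 34.8 µg/mL·hr

Trapezoidal AUC_0→7.5:
  [0→1]: (0.00+11.70)/2 × 1 = 5.85
  [1→3]: (11.70+5.56)/2 × 2 = 17.26
  [3→4]: (5.56+3.72)/2 × 1 = 4.64
  [4→5]: (3.72+2.48)/2 × 1 = 3.1
  [5→6]: (2.48+1.66)/2 × 1 = 2.07
  [6→7.5]: (1.66+0.90)/2 × 1.5 = 1.92
  Sum = 34.84 µg/mL·hr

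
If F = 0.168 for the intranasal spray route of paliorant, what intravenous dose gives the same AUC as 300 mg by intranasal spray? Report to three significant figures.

Systemic exposure from an extravascular dose = F × D_ev, so the equivalent IV dose is F × D_ev.
D_iv = F × D_ev = 0.168 × 300 = 50.4 mg

D_iv = 50.4 mg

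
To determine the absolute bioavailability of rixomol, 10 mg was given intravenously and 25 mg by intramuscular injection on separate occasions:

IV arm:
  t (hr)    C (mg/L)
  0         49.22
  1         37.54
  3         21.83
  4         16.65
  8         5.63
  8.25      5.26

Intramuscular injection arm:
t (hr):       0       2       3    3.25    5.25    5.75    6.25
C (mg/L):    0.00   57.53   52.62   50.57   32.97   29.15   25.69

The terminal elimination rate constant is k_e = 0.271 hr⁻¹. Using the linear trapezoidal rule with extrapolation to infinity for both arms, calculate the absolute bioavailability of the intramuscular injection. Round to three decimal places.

Trapezoidal AUC_0→8.25 (IV):
  [0→1]: (49.22+37.54)/2 × 1 = 43.38
  [1→3]: (37.54+21.83)/2 × 2 = 59.37
  [3→4]: (21.83+16.65)/2 × 1 = 19.24
  [4→8]: (16.65+5.63)/2 × 4 = 44.56
  [8→8.25]: (5.63+5.26)/2 × 0.25 = 1.36125
  Sum = 167.91125 mg/L·hr
IV tail: 5.26/0.271 = 19.410; AUC_iv,0→∞ = 167.91125 + 19.410 = 187.32125 mg/L·hr
Trapezoidal AUC_0→6.25 (intramuscular injection):
  [0→2]: (0.00+57.53)/2 × 2 = 57.53
  [2→3]: (57.53+52.62)/2 × 1 = 55.075
  [3→3.25]: (52.62+50.57)/2 × 0.25 = 12.89875
  [3.25→5.25]: (50.57+32.97)/2 × 2 = 83.54
  [5.25→5.75]: (32.97+29.15)/2 × 0.5 = 15.53
  [5.75→6.25]: (29.15+25.69)/2 × 0.5 = 13.71
  Sum = 238.28375 mg/L·hr
intramuscular injection tail: 25.69/0.271 = 94.797; AUC_ev,0→∞ = 238.28375 + 94.797 = 333.08075 mg/L·hr
F = (AUC_ev/D_ev)/(AUC_iv/D_iv) = (333.08075/25)/(187.32125/10) = 13.32323/18.732125 = 0.7113

F = 0.711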